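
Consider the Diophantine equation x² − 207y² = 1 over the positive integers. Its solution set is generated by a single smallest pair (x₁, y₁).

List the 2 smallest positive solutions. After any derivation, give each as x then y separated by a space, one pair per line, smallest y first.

1151 80
2649601 184160

√207 → a₀=14, period (2,1,1,2,1,1,2,28); ℓ=8 even so k=7
a_0=14:  p_0=14·1+0=14,  q_0=14·0+1=1
a_1=2:  p_1=2·14+1=29,  q_1=2·1+0=2
a_2=1:  p_2=1·29+14=43,  q_2=1·2+1=3
a_3=1:  p_3=1·43+29=72,  q_3=1·3+2=5
…
a_5=1:  p_5=1·187+72=259,  q_5=1·13+5=18
a_6=1:  p_6=1·259+187=446,  q_6=1·18+13=31
a_7=2:  p_7=2·446+259=1151,  q_7=2·31+18=80
fundamental: x₁=1151, y₁=80  (since 1324801 − 207·6400 = 1)
(x_2, y_2) = (1151·1151 + 207·80·80, 1151·80 + 80·1151) = (2649601, 184160)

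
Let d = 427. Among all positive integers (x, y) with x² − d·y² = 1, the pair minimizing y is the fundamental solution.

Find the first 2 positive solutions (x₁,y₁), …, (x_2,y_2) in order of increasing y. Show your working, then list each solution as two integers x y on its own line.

√427 = [20; 1,1,1,40, …], period ℓ=4 (even) → k=3
i=0: a=20 ⇒ p=20, q=1
i=1: a=1 ⇒ p=21, q=1
i=2: a=1 ⇒ p=41, q=2
i=3: a=1 ⇒ p=62, q=3
fundamental: x₁=62, y₁=3  (since 3844 − 427·9 = 1)
(x_2, y_2) = (62·62 + 427·3·3, 62·3 + 3·62) = (7687, 372)

62 3
7687 372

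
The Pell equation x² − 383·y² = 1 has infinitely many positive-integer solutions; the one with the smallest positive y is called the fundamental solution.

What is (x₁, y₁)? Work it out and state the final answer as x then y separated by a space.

√383 → a₀=19, period (1,1,3,19,3,1,1,38); ℓ=8 even so k=7
a_0=19:  p_0=19·1+0=19,  q_0=19·0+1=1
…
a_2=1:  p_2=1·20+19=39,  q_2=1·1+1=2
a_3=3:  p_3=3·39+20=137,  q_3=3·2+1=7
a_4=19:  p_4=19·137+39=2642,  q_4=19·7+2=135
a_5=3:  p_5=3·2642+137=8063,  q_5=3·135+7=412
a_6=1:  p_6=1·8063+2642=10705,  q_6=1·412+135=547
a_7=1:  p_7=1·10705+8063=18768,  q_7=1·547+412=959
fundamental: x₁=18768, y₁=959  (since 352237824 − 383·919681 = 1)

18768 959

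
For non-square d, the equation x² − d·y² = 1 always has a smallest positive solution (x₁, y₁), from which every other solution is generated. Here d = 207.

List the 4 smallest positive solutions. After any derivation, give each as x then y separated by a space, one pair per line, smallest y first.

[14; 2,1,1,2,1,1,2,28] for √207; ℓ=8 ⇒ convergent index 7
i=0: a=14 ⇒ p=14, q=1
…
i=4: a=2 ⇒ p=187, q=13
…
i=6: a=1 ⇒ p=446, q=31
i=7: a=2 ⇒ p=1151, q=80
→ (1151, 80).  Check: 1151²=1324801, 207·80²=1324800, difference 1.
k=2:  x_2 = 1151·1151+207·80·80 = 2649601,  y_2 = 1151·80+80·1151 = 184160
k=3:  x_3 = 1151·2649601+207·80·184160 = 6099380351,  y_3 = 1151·184160+80·2649601 = 423936240
k=4:  x_4 = 1151·6099380351+207·80·423936240 = 14040770918401,  y_4 = 1151·423936240+80·6099380351 = 975901040320

1151 80
2649601 184160
6099380351 423936240
14040770918401 975901040320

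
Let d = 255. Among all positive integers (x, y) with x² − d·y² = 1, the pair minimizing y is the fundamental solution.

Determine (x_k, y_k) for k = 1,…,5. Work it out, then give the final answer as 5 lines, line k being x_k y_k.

16 1
511 32
16336 1023
522241 32704
16695376 1045505

[15; 1,30] for √255; ℓ=2 ⇒ convergent index 1
a_0=15:  p_0=15·1+0=15,  q_0=15·0+1=1
a_1=1:  p_1=1·15+1=16,  q_1=1·1+0=1
fundamental: x₁=16, y₁=1  (since 256 − 255·1 = 1)
(16+1√255)^2 = 511 + 32√255
(16+1√255)^3 = 16336 + 1023√255
(16+1√255)^4 = 522241 + 32704√255
(16+1√255)^5 = 16695376 + 1045505√255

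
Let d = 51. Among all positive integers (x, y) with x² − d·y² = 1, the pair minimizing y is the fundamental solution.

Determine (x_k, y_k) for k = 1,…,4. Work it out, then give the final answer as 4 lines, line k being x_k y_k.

50 7
4999 700
499850 69993
49980001 6998600

d=51: √d = [7; 7,14] (ℓ=2, even), read p_1/q_1
a_0=7:  p_0=7·1+0=7,  q_0=7·0+1=1
a_1=7:  p_1=7·7+1=50,  q_1=7·1+0=7
→ (50, 7).  Check: 50²=2500, 51·7²=2499, difference 1.
k=2:  x_2 = 50·50+51·7·7 = 4999,  y_2 = 50·7+7·50 = 700
k=3:  x_3 = 50·4999+51·7·700 = 499850,  y_3 = 50·700+7·4999 = 69993
k=4:  x_4 = 50·499850+51·7·69993 = 49980001,  y_4 = 50·69993+7·499850 = 6998600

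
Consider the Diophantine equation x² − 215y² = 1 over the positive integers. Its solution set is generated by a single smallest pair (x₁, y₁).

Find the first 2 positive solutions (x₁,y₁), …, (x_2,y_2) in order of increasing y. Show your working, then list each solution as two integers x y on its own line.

44 3
3871 264

√215 → a₀=14, period (1,1,1,28); ℓ=4 even so k=3
k=0  a_k=14  p_k/q_k = 14/1
k=1  a_k=1  p_k/q_k = 15/1
k=2  a_k=1  p_k/q_k = 29/2
k=3  a_k=1  p_k/q_k = 44/3
→ (44, 3).  Check: 44²=1936, 215·3²=1935, difference 1.
n=2: (44,3)∘(44,3) = (44·44+215·3·3, 44·3+3·44) = (3871,264)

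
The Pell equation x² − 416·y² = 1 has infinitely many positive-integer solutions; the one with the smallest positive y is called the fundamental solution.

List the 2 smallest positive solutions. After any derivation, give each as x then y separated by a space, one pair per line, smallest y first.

√416 = [20; 2,1,1,9,1,1,2,40, …], period ℓ=8 (even) → k=7
a_0=20:  p_0=20·1+0=20,  q_0=20·0+1=1
…
a_4=9:  p_4=9·102+61=979,  q_4=9·5+3=48
…
a_6=1:  p_6=1·1081+979=2060,  q_6=1·53+48=101
a_7=2:  p_7=2·2060+1081=5201,  q_7=2·101+53=255
fundamental: x₁=5201, y₁=255  (since 27050401 − 416·65025 = 1)
(5201+255√416)^2 = 54100801 + 2652510√416

5201 255
54100801 2652510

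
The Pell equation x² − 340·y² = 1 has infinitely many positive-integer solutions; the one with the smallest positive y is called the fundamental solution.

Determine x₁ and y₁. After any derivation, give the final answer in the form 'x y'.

d=340: √d = [18; 2,3,1,1,1,…,3,2,36] (ℓ=14, even), read p_13/q_13
k=0  a_k=18  p_k/q_k = 18/1
k=1  a_k=2  p_k/q_k = 37/2
…
k=3  a_k=1  p_k/q_k = 166/9
k=4  a_k=1  p_k/q_k = 295/16
…
k=7  a_k=8  p_k/q_k = 6509/353
…
k=12  a_k=3  p_k/q_k = 125478/6805
k=13  a_k=2  p_k/q_k = 285769/15498
→ (285769, 15498).  Check: 285769²=81663921361, 340·15498²=81663921360, difference 1.

285769 15498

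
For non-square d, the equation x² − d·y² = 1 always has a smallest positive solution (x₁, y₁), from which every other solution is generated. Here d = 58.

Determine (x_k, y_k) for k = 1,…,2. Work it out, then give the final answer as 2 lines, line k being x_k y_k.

√58 → a₀=7, period (1,1,1,1,1,1,14); ℓ=7 odd so k=13
a_0=7:  p_0=7·1+0=7,  q_0=7·0+1=1
…
a_3=1:  p_3=1·15+8=23,  q_3=1·2+1=3
…
a_5=1:  p_5=1·38+23=61,  q_5=1·5+3=8
a_6=1:  p_6=1·61+38=99,  q_6=1·8+5=13
…
a_8=1:  p_8=1·1447+99=1546,  q_8=1·190+13=203
a_9=1:  p_9=1·1546+1447=2993,  q_9=1·203+190=393
a_10=1:  p_10=1·2993+1546=4539,  q_10=1·393+203=596
a_11=1:  p_11=1·4539+2993=7532,  q_11=1·596+393=989
a_12=1:  p_12=1·7532+4539=12071,  q_12=1·989+596=1585
a_13=1:  p_13=1·12071+7532=19603,  q_13=1·1585+989=2574
fundamental: x₁=19603, y₁=2574  (since 384277609 − 58·6625476 = 1)
k=2:  x_2 = 19603·19603+58·2574·2574 = 768555217,  y_2 = 19603·2574+2574·19603 = 100916244

19603 2574
768555217 100916244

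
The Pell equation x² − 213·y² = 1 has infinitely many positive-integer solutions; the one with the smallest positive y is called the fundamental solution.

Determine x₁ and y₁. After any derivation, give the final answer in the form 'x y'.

d=213: √d = [14; 1,1,2,6,1,8,1,6,2,1,1,28] (ℓ=12, even), read p_11/q_11
k=0  a_k=14  p_k/q_k = 14/1
k=1  a_k=1  p_k/q_k = 15/1
k=2  a_k=1  p_k/q_k = 29/2
k=3  a_k=2  p_k/q_k = 73/5
…
k=7  a_k=1  p_k/q_k = 5327/365
…
k=9  a_k=2  p_k/q_k = 78825/5401
k=10  a_k=1  p_k/q_k = 115574/7919
k=11  a_k=1  p_k/q_k = 194399/13320
(x₁, y₁) = (194399, 13320);  194399² − 213·13320² = 1 ✓

194399 13320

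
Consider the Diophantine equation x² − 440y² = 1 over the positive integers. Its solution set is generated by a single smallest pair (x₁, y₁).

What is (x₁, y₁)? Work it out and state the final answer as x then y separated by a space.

21 1

d=440: √d = [20; 1,40] (ℓ=2, even), read p_1/q_1
k=0  a_k=20  p_k/q_k = 20/1
k=1  a_k=1  p_k/q_k = 21/1
fundamental: x₁=21, y₁=1  (since 441 − 440·1 = 1)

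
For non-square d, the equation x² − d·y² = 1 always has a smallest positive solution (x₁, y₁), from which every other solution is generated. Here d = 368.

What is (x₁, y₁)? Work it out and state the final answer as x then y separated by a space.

d=368: √d = [19; 5,2,5,38] (ℓ=4, even), read p_3/q_3
i=0: a=19 ⇒ p=19, q=1
i=1: a=5 ⇒ p=96, q=5
i=2: a=2 ⇒ p=211, q=11
i=3: a=5 ⇒ p=1151, q=60
→ (1151, 60).  Check: 1151²=1324801, 368·60²=1324800, difference 1.

1151 60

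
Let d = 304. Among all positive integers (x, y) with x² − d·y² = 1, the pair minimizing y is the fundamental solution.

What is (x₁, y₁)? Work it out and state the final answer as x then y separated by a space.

√304 = [17; 2,3,2,1,1,1,1,1,2,3,2,34, …], period ℓ=12 (even) → k=11
a_0=17:  p_0=17·1+0=17,  q_0=17·0+1=1
a_1=2:  p_1=2·17+1=35,  q_1=2·1+0=2
a_2=3:  p_2=3·35+17=122,  q_2=3·2+1=7
a_3=2:  p_3=2·122+35=279,  q_3=2·7+2=16
a_4=1:  p_4=1·279+122=401,  q_4=1·16+7=23
a_5=1:  p_5=1·401+279=680,  q_5=1·23+16=39
a_6=1:  p_6=1·680+401=1081,  q_6=1·39+23=62
a_7=1:  p_7=1·1081+680=1761,  q_7=1·62+39=101
a_8=1:  p_8=1·1761+1081=2842,  q_8=1·101+62=163
…
a_10=3:  p_10=3·7445+2842=25177,  q_10=3·427+163=1444
a_11=2:  p_11=2·25177+7445=57799,  q_11=2·1444+427=3315
fundamental: x₁=57799, y₁=3315  (since 3340724401 − 304·10989225 = 1)

57799 3315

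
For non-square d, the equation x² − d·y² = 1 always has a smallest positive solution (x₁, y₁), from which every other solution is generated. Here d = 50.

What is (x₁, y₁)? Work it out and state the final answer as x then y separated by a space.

99 14

√50 = [7; 14, …], period ℓ=1 (odd) → k=1
step 0: (7, 1)  from 7·(1,0) + (0,1)
step 1: (99, 14)  from 14·(7,1) + (1,0)
(x₁, y₁) = (99, 14);  99² − 50·14² = 1 ✓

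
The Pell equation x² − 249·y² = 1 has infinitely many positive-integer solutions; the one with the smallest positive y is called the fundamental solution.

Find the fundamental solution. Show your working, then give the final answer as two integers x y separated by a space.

8553815 542076

√249 → a₀=15, period (1,3,1,1,5,…,3,1,30); ℓ=16 even so k=15
i=0: a=15 ⇒ p=15, q=1
…
i=2: a=3 ⇒ p=63, q=4
i=3: a=1 ⇒ p=79, q=5
…
i=5: a=5 ⇒ p=789, q=50
…
i=8: a=10 ⇒ p=36751, q=2329
…
i=11: a=5 ⇒ p=866765, q=54929
i=12: a=1 ⇒ p=1017351, q=64472
…
i=14: a=3 ⇒ p=6669699, q=422675
i=15: a=1 ⇒ p=8553815, q=542076
fundamental: x₁=8553815, y₁=542076  (since 73167751054225 − 249·293846389776 = 1)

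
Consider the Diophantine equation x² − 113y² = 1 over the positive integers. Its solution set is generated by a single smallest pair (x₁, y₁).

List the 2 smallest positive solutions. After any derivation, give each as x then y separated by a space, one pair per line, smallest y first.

1204353 113296
2900932297217 272896754976

[10; 1,1,1,2,2,1,1,1,20] for √113; ℓ=9 ⇒ convergent index 17
i=0: a=10 ⇒ p=10, q=1
i=1: a=1 ⇒ p=11, q=1
…
i=5: a=2 ⇒ p=202, q=19
i=6: a=1 ⇒ p=287, q=27
i=7: a=1 ⇒ p=489, q=46
i=8: a=1 ⇒ p=776, q=73
i=9: a=20 ⇒ p=16009, q=1506
i=10: a=1 ⇒ p=16785, q=1579
…
i=12: a=1 ⇒ p=49579, q=4664
…
i=16: a=1 ⇒ p=758918, q=71393
i=17: a=1 ⇒ p=1204353, q=113296
→ (1204353, 113296).  Check: 1204353²=1450466148609, 113·113296²=1450466148608, difference 1.
k=2:  x_2 = 1204353·1204353+113·113296·113296 = 2900932297217,  y_2 = 1204353·113296+113296·1204353 = 272896754976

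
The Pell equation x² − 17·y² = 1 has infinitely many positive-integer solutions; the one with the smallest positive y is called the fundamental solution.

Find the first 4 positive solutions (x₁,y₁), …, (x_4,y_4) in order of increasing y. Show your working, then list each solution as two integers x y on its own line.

d=17: √d = [4; 8] (ℓ=1, odd), read p_1/q_1
step 0: (4, 1)  from 4·(1,0) + (0,1)
step 1: (33, 8)  from 8·(4,1) + (1,0)
fundamental: x₁=33, y₁=8  (since 1089 − 17·64 = 1)
(33+8√17)^2 = 2177 + 528√17
(33+8√17)^3 = 143649 + 34840√17
(33+8√17)^4 = 9478657 + 2298912√17

33 8
2177 528
143649 34840
9478657 2298912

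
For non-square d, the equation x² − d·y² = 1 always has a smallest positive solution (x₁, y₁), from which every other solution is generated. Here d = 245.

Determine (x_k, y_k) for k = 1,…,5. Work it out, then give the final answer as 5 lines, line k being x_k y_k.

√245 → a₀=15, period (1,1,1,7,6,7,1,1,1,30); ℓ=10 even so k=9
a_0=15:  p_0=15·1+0=15,  q_0=15·0+1=1
a_1=1:  p_1=1·15+1=16,  q_1=1·1+0=1
a_2=1:  p_2=1·16+15=31,  q_2=1·1+1=2
…
a_4=7:  p_4=7·47+31=360,  q_4=7·3+2=23
…
a_6=7:  p_6=7·2207+360=15809,  q_6=7·141+23=1010
a_7=1:  p_7=1·15809+2207=18016,  q_7=1·1010+141=1151
a_8=1:  p_8=1·18016+15809=33825,  q_8=1·1151+1010=2161
a_9=1:  p_9=1·33825+18016=51841,  q_9=1·2161+1151=3312
fundamental: x₁=51841, y₁=3312  (since 2687489281 − 245·10969344 = 1)
(51841+3312√245)^2 = 5374978561 + 343394784√245
(51841+3312√245)^3 = 557288527109761 + 35603857991376√245
(51841+3312√245)^4 = 57780789062419261441 + 3691479203918451648√245
(51841+3312√245)^5 = 5990827771012465337616001 + 382739946785069045776560√245

51841 3312
5374978561 343394784
557288527109761 35603857991376
57780789062419261441 3691479203918451648
5990827771012465337616001 382739946785069045776560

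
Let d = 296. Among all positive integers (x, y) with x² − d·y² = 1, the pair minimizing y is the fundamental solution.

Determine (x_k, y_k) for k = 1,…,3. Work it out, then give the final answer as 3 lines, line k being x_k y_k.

√296 = [17; 4,1,7,1,4,34, …], period ℓ=6 (even) → k=5
i=0: a=17 ⇒ p=17, q=1
i=1: a=4 ⇒ p=69, q=4
…
i=3: a=7 ⇒ p=671, q=39
i=4: a=1 ⇒ p=757, q=44
i=5: a=4 ⇒ p=3699, q=215
(x₁, y₁) = (3699, 215);  3699² − 296·215² = 1 ✓
k=2:  x_2 = 3699·3699+296·215·215 = 27365201,  y_2 = 3699·215+215·3699 = 1590570
k=3:  x_3 = 3699·27365201+296·215·1590570 = 202447753299,  y_3 = 3699·1590570+215·27365201 = 11767036645

3699 215
27365201 1590570
202447753299 11767036645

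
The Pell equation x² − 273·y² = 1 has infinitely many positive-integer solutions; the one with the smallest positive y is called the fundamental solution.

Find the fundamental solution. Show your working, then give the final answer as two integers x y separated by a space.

√273 = [16; 1,1,10,1,1,32, …], period ℓ=6 (even) → k=5
step 0: (16, 1)  from 16·(1,0) + (0,1)
step 1: (17, 1)  from 1·(16,1) + (1,0)
…
step 4: (380, 23)  from 1·(347,21) + (33,2)
step 5: (727, 44)  from 1·(380,23) + (347,21)
(x₁, y₁) = (727, 44);  727² − 273·44² = 1 ✓

727 44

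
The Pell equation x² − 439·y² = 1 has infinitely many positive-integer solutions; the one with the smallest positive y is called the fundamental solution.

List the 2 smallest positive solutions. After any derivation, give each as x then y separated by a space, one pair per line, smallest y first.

440 21
387199 18480

[20; 1,19,1,40] for √439; ℓ=4 ⇒ convergent index 3
step 0: (20, 1)  from 20·(1,0) + (0,1)
step 1: (21, 1)  from 1·(20,1) + (1,0)
step 2: (419, 20)  from 19·(21,1) + (20,1)
step 3: (440, 21)  from 1·(419,20) + (21,1)
fundamental: x₁=440, y₁=21  (since 193600 − 439·441 = 1)
n=2: (440,21)∘(440,21) = (440·440+439·21·21, 440·21+21·440) = (387199,18480)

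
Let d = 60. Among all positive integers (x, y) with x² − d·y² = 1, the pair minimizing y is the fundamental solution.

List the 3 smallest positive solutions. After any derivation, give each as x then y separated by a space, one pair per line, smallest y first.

[7; 1,2,1,14] for √60; ℓ=4 ⇒ convergent index 3
i=0: a=7 ⇒ p=7, q=1
…
i=2: a=2 ⇒ p=23, q=3
i=3: a=1 ⇒ p=31, q=4
(x₁, y₁) = (31, 4);  31² − 60·4² = 1 ✓
(x_2, y_2) = (31·31 + 60·4·4, 31·4 + 4·31) = (1921, 248)
(x_3, y_3) = (31·1921 + 60·4·248, 31·248 + 4·1921) = (119071, 15372)

31 4
1921 248
119071 15372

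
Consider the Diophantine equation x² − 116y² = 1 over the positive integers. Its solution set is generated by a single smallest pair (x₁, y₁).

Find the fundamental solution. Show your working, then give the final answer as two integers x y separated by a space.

d=116: √d = [10; 1,3,2,1,4,1,2,3,1,20] (ℓ=10, even), read p_9/q_9
a_0=10:  p_0=10·1+0=10,  q_0=10·0+1=1
a_1=1:  p_1=1·10+1=11,  q_1=1·1+0=1
a_2=3:  p_2=3·11+10=43,  q_2=3·1+1=4
…
a_5=4:  p_5=4·140+97=657,  q_5=4·13+9=61
a_6=1:  p_6=1·657+140=797,  q_6=1·61+13=74
a_7=2:  p_7=2·797+657=2251,  q_7=2·74+61=209
a_8=3:  p_8=3·2251+797=7550,  q_8=3·209+74=701
a_9=1:  p_9=1·7550+2251=9801,  q_9=1·701+209=910
(x₁, y₁) = (9801, 910);  9801² − 116·910² = 1 ✓

9801 910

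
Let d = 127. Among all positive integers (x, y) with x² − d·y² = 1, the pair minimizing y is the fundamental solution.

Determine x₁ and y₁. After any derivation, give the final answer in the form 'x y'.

[11; 3,1,2,2,7,11,7,2,2,1,3,22] for √127; ℓ=12 ⇒ convergent index 11
k=0  a_k=11  p_k/q_k = 11/1
k=1  a_k=3  p_k/q_k = 34/3
…
k=3  a_k=2  p_k/q_k = 124/11
k=4  a_k=2  p_k/q_k = 293/26
…
k=6  a_k=11  p_k/q_k = 24218/2149
…
k=10  a_k=1  p_k/q_k = 1274561/113099
k=11  a_k=3  p_k/q_k = 4730624/419775
fundamental: x₁=4730624, y₁=419775  (since 22378803429376 − 127·176211050625 = 1)

4730624 419775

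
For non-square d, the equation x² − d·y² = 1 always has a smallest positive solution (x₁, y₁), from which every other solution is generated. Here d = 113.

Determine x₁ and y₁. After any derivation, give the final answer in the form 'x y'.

[10; 1,1,1,2,2,1,1,1,20] for √113; ℓ=9 ⇒ convergent index 17
i=0: a=10 ⇒ p=10, q=1
…
i=6: a=1 ⇒ p=287, q=27
…
i=11: a=1 ⇒ p=32794, q=3085
…
i=15: a=1 ⇒ p=445435, q=41903
i=16: a=1 ⇒ p=758918, q=71393
i=17: a=1 ⇒ p=1204353, q=113296
fundamental: x₁=1204353, y₁=113296  (since 1450466148609 − 113·12835983616 = 1)

1204353 113296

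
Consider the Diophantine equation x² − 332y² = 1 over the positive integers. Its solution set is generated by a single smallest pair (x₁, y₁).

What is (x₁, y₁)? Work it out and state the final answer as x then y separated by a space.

d=332: √d = [18; 4,1,1,8,1,1,4,36] (ℓ=8, even), read p_7/q_7
a_0=18:  p_0=18·1+0=18,  q_0=18·0+1=1
…
a_4=8:  p_4=8·164+91=1403,  q_4=8·9+5=77
…
a_6=1:  p_6=1·1567+1403=2970,  q_6=1·86+77=163
a_7=4:  p_7=4·2970+1567=13447,  q_7=4·163+86=738
(x₁, y₁) = (13447, 738);  13447² − 332·738² = 1 ✓

13447 738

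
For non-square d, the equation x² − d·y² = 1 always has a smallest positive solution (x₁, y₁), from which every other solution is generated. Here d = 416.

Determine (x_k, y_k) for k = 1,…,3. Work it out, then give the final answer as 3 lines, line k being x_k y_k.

5201 255
54100801 2652510
562756526801 27591408765

[20; 2,1,1,9,1,1,2,40] for √416; ℓ=8 ⇒ convergent index 7
step 0: (20, 1)  from 20·(1,0) + (0,1)
step 1: (41, 2)  from 2·(20,1) + (1,0)
…
step 3: (102, 5)  from 1·(61,3) + (41,2)
step 4: (979, 48)  from 9·(102,5) + (61,3)
step 5: (1081, 53)  from 1·(979,48) + (102,5)
step 6: (2060, 101)  from 1·(1081,53) + (979,48)
step 7: (5201, 255)  from 2·(2060,101) + (1081,53)
→ (5201, 255).  Check: 5201²=27050401, 416·255²=27050400, difference 1.
n=2: (5201,255)∘(5201,255) = (5201·5201+416·255·255, 5201·255+255·5201) = (54100801,2652510)
n=3: (54100801,2652510)∘(5201,255) = (5201·54100801+416·255·2652510, 5201·2652510+255·54100801) = (562756526801,27591408765)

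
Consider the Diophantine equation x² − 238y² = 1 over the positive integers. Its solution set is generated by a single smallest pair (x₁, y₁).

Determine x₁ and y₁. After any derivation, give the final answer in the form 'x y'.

11663 756

√238 = [15; 2,2,1,14,1,2,2,30, …], period ℓ=8 (even) → k=7
a_0=15:  p_0=15·1+0=15,  q_0=15·0+1=1
…
a_2=2:  p_2=2·31+15=77,  q_2=2·2+1=5
…
a_5=1:  p_5=1·1589+108=1697,  q_5=1·103+7=110
a_6=2:  p_6=2·1697+1589=4983,  q_6=2·110+103=323
a_7=2:  p_7=2·4983+1697=11663,  q_7=2·323+110=756
fundamental: x₁=11663, y₁=756  (since 136025569 − 238·571536 = 1)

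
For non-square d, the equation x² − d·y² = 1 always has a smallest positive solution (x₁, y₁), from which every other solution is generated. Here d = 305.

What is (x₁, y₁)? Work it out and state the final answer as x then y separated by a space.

489 28

[17; 2,6,2,34] for √305; ℓ=4 ⇒ convergent index 3
i=0: a=17 ⇒ p=17, q=1
i=1: a=2 ⇒ p=35, q=2
i=2: a=6 ⇒ p=227, q=13
i=3: a=2 ⇒ p=489, q=28
→ (489, 28).  Check: 489²=239121, 305·28²=239120, difference 1.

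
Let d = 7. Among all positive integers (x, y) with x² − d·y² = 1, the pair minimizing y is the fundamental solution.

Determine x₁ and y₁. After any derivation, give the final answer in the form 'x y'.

8 3

√7 = [2; 1,1,1,4, …], period ℓ=4 (even) → k=3
i=0: a=2 ⇒ p=2, q=1
i=1: a=1 ⇒ p=3, q=1
i=2: a=1 ⇒ p=5, q=2
i=3: a=1 ⇒ p=8, q=3
→ (8, 3).  Check: 8²=64, 7·3²=63, difference 1.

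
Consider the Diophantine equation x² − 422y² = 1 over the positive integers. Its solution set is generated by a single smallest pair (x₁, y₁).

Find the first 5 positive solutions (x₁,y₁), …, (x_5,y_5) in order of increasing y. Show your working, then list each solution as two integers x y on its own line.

d=422: √d = [20; 1,1,5,2,1,…,1,1,40] (ℓ=14, even), read p_13/q_13
a_0=20:  p_0=20·1+0=20,  q_0=20·0+1=1
…
a_2=1:  p_2=1·21+20=41,  q_2=1·1+1=2
a_3=5:  p_3=5·41+21=226,  q_3=5·2+1=11
…
a_6=3:  p_6=3·719+493=2650,  q_6=3·35+24=129
…
a_8=3:  p_8=3·53719+2650=163807,  q_8=3·2615+129=7974
a_9=1:  p_9=1·163807+53719=217526,  q_9=1·7974+2615=10589
a_10=2:  p_10=2·217526+163807=598859,  q_10=2·10589+7974=29152
a_11=5:  p_11=5·598859+217526=3211821,  q_11=5·29152+10589=156349
a_12=1:  p_12=1·3211821+598859=3810680,  q_12=1·156349+29152=185501
a_13=1:  p_13=1·3810680+3211821=7022501,  q_13=1·185501+156349=341850
fundamental: x₁=7022501, y₁=341850  (since 49315520295001 − 422·116861422500 = 1)
n=2: (7022501,341850)∘(7022501,341850) = (7022501·7022501+422·341850·341850, 7022501·341850+341850·7022501) = (98631040590001,4801283933700)
n=3: (98631040590001,4801283933700)∘(7022501,341850) = (7022501·98631040590001+422·341850·4801283933700, 7022501·4801283933700+341850·98631040590001) = (1385273162348638202501,67434042451384025550)
n=4: (1385273162348638202501,67434042451384025550)∘(7022501,341850) = (7022501·1385273162348638202501+422·341850·67434042451384025550, 7022501·67434042451384025550+341850·1385273162348638202501) = (19456164335732849620362360001,947111261097768740333867400)
n=5: (19456164335732849620362360001,947111261097768740333867400)∘(7022501,341850) = (7022501·19456164335732849620362360001+422·341850·947111261097768740333867400, 7022501·947111261097768740333867400+341850·19456164335732849620362360001) = (273261867007695159110526238300562501,13302179556340616719484196916709250)

7022501 341850
98631040590001 4801283933700
1385273162348638202501 67434042451384025550
19456164335732849620362360001 947111261097768740333867400
273261867007695159110526238300562501 13302179556340616719484196916709250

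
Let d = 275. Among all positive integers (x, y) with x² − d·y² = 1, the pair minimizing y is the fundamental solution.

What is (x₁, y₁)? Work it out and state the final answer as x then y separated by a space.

√275 = [16; 1,1,2,1,1,32, …], period ℓ=6 (even) → k=5
step 0: (16, 1)  from 16·(1,0) + (0,1)
step 1: (17, 1)  from 1·(16,1) + (1,0)
step 2: (33, 2)  from 1·(17,1) + (16,1)
…
step 4: (116, 7)  from 1·(83,5) + (33,2)
step 5: (199, 12)  from 1·(116,7) + (83,5)
(x₁, y₁) = (199, 12);  199² − 275·12² = 1 ✓

199 12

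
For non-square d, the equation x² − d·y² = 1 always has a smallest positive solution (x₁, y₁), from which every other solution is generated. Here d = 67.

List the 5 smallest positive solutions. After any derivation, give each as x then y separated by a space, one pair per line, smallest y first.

[8; 5,2,1,1,7,1,1,2,5,16] for √67; ℓ=10 ⇒ convergent index 9
i=0: a=8 ⇒ p=8, q=1
i=1: a=5 ⇒ p=41, q=5
i=2: a=2 ⇒ p=90, q=11
i=3: a=1 ⇒ p=131, q=16
i=4: a=1 ⇒ p=221, q=27
i=5: a=7 ⇒ p=1678, q=205
…
i=7: a=1 ⇒ p=3577, q=437
i=8: a=2 ⇒ p=9053, q=1106
i=9: a=5 ⇒ p=48842, q=5967
(x₁, y₁) = (48842, 5967);  48842² − 67·5967² = 1 ✓
(x_2, y_2) = (48842·48842 + 67·5967·5967, 48842·5967 + 5967·48842) = (4771081927, 582880428)
(x_3, y_3) = (48842·4771081927 + 67·5967·582880428, 48842·582880428 + 5967·4771081927) = (466058366908226, 56938091722785)
(x_4, y_4) = (48842·466058366908226 + 67·5967·56938091722785, 48842·56938091722785 + 5967·466058366908226) = (45526445508292066657, 5561940551265649512)
(x_5, y_5) = (48842·45526445508292066657 + 67·5967·5561940551265649512, 48842·5561940551265649512 + 5967·45526445508292066657) = (4447205302565943872414162, 543312600752895615207423)

48842 5967
4771081927 582880428
466058366908226 56938091722785
45526445508292066657 5561940551265649512
4447205302565943872414162 543312600752895615207423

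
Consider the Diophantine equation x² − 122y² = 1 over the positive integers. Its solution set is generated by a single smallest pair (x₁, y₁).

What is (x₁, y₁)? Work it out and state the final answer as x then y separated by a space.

243 22

d=122: √d = [11; 22] (ℓ=1, odd), read p_1/q_1
i=0: a=11 ⇒ p=11, q=1
i=1: a=22 ⇒ p=243, q=22
→ (243, 22).  Check: 243²=59049, 122·22²=59048, difference 1.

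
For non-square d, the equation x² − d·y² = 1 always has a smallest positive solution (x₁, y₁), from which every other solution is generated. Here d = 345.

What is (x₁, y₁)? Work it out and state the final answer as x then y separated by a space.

6761 364

d=345: √d = [18; 1,1,2,1,6,1,2,1,1,36] (ℓ=10, even), read p_9/q_9
i=0: a=18 ⇒ p=18, q=1
i=1: a=1 ⇒ p=19, q=1
i=2: a=1 ⇒ p=37, q=2
i=3: a=2 ⇒ p=93, q=5
…
i=5: a=6 ⇒ p=873, q=47
i=6: a=1 ⇒ p=1003, q=54
i=7: a=2 ⇒ p=2879, q=155
i=8: a=1 ⇒ p=3882, q=209
i=9: a=1 ⇒ p=6761, q=364
fundamental: x₁=6761, y₁=364  (since 45711121 − 345·132496 = 1)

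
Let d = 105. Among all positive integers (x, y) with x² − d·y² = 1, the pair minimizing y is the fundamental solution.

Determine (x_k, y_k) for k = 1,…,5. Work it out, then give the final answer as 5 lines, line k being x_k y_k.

41 4
3361 328
275561 26892
22592641 2204816
1852321001 180768020

√105 → a₀=10, period (4,20); ℓ=2 even so k=1
k=0  a_k=10  p_k/q_k = 10/1
k=1  a_k=4  p_k/q_k = 41/4
(x₁, y₁) = (41, 4);  41² − 105·4² = 1 ✓
n=2: (41,4)∘(41,4) = (41·41+105·4·4, 41·4+4·41) = (3361,328)
n=3: (3361,328)∘(41,4) = (41·3361+105·4·328, 41·328+4·3361) = (275561,26892)
n=4: (275561,26892)∘(41,4) = (41·275561+105·4·26892, 41·26892+4·275561) = (22592641,2204816)
n=5: (22592641,2204816)∘(41,4) = (41·22592641+105·4·2204816, 41·2204816+4·22592641) = (1852321001,180768020)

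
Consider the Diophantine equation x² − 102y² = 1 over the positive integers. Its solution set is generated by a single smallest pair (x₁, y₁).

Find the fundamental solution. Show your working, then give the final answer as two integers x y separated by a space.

√102 → a₀=10, period (10,20); ℓ=2 even so k=1
step 0: (10, 1)  from 10·(1,0) + (0,1)
step 1: (101, 10)  from 10·(10,1) + (1,0)
fundamental: x₁=101, y₁=10  (since 10201 − 102·100 = 1)

101 10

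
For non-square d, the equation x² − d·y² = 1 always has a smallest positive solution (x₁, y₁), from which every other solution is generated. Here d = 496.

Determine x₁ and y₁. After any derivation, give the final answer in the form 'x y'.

√496 → a₀=22, period (3,1,2,4,1,…,1,3,44); ℓ=16 even so k=15
i=0: a=22 ⇒ p=22, q=1
i=1: a=3 ⇒ p=67, q=3
i=2: a=1 ⇒ p=89, q=4
i=3: a=2 ⇒ p=245, q=11
i=4: a=4 ⇒ p=1069, q=48
i=5: a=1 ⇒ p=1314, q=59
i=6: a=1 ⇒ p=2383, q=107
i=7: a=2 ⇒ p=6080, q=273
i=8: a=2 ⇒ p=14543, q=653
i=9: a=2 ⇒ p=35166, q=1579
i=10: a=1 ⇒ p=49709, q=2232
i=11: a=1 ⇒ p=84875, q=3811
i=12: a=4 ⇒ p=389209, q=17476
i=13: a=2 ⇒ p=863293, q=38763
i=14: a=1 ⇒ p=1252502, q=56239
i=15: a=3 ⇒ p=4620799, q=207480
(x₁, y₁) = (4620799, 207480);  4620799² − 496·207480² = 1 ✓

4620799 207480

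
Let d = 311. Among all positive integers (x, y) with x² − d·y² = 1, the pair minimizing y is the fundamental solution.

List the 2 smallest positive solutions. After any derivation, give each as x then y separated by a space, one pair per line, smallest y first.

√311 → a₀=17, period (1,1,1,2,1,…,1,1,34); ℓ=16 even so k=15
k=0  a_k=17  p_k/q_k = 17/1
…
k=2  a_k=1  p_k/q_k = 35/2
…
k=5  a_k=1  p_k/q_k = 194/11
…
k=8  a_k=17  p_k/q_k = 71158/4035
…
k=14  a_k=1  p_k/q_k = 10724507/608131
k=15  a_k=1  p_k/q_k = 16883880/957397
→ (16883880, 957397).  Check: 16883880²=285065403854400, 311·957397²=285065403854399, difference 1.
(16883880+957397√311)^2 = 570130807708799 + 32329152120720√311

16883880 957397
570130807708799 32329152120720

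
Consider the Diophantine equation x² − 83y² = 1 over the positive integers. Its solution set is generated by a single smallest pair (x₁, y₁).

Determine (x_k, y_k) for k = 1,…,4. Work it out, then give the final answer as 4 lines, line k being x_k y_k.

82 9
13447 1476
2205226 242055
361643617 39695544

√83 → a₀=9, period (9,18); ℓ=2 even so k=1
i=0: a=9 ⇒ p=9, q=1
i=1: a=9 ⇒ p=82, q=9
→ (82, 9).  Check: 82²=6724, 83·9²=6723, difference 1.
k=2:  x_2 = 82·82+83·9·9 = 13447,  y_2 = 82·9+9·82 = 1476
k=3:  x_3 = 82·13447+83·9·1476 = 2205226,  y_3 = 82·1476+9·13447 = 242055
k=4:  x_4 = 82·2205226+83·9·242055 = 361643617,  y_4 = 82·242055+9·2205226 = 39695544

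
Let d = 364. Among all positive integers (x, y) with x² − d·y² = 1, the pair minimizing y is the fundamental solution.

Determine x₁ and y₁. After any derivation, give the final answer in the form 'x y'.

[19; 12,1,2,3,1,8,1,3,2,1,12,38] for √364; ℓ=12 ⇒ convergent index 11
step 0: (19, 1)  from 19·(1,0) + (0,1)
step 1: (229, 12)  from 12·(19,1) + (1,0)
step 2: (248, 13)  from 1·(229,12) + (19,1)
step 3: (725, 38)  from 2·(248,13) + (229,12)
…
step 5: (3148, 165)  from 1·(2423,127) + (725,38)
step 6: (27607, 1447)  from 8·(3148,165) + (2423,127)
…
step 9: (270499, 14178)  from 2·(119872,6283) + (30755,1612)
step 10: (390371, 20461)  from 1·(270499,14178) + (119872,6283)
step 11: (4954951, 259710)  from 12·(390371,20461) + (270499,14178)
fundamental: x₁=4954951, y₁=259710  (since 24551539412401 − 364·67449284100 = 1)

4954951 259710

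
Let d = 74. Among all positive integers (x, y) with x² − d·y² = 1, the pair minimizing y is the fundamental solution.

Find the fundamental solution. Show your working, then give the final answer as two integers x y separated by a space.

√74 = [8; 1,1,1,1,16, …], period ℓ=5 (odd) → k=9
i=0: a=8 ⇒ p=8, q=1
…
i=3: a=1 ⇒ p=26, q=3
…
i=8: a=1 ⇒ p=2228, q=259
i=9: a=1 ⇒ p=3699, q=430
fundamental: x₁=3699, y₁=430  (since 13682601 − 74·184900 = 1)

3699 430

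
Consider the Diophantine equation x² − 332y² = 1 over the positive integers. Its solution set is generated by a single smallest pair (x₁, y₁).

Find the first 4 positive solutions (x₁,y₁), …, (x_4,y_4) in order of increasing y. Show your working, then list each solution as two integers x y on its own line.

√332 = [18; 4,1,1,8,1,1,4,36, …], period ℓ=8 (even) → k=7
i=0: a=18 ⇒ p=18, q=1
…
i=2: a=1 ⇒ p=91, q=5
i=3: a=1 ⇒ p=164, q=9
…
i=5: a=1 ⇒ p=1567, q=86
i=6: a=1 ⇒ p=2970, q=163
i=7: a=4 ⇒ p=13447, q=738
fundamental: x₁=13447, y₁=738  (since 180821809 − 332·544644 = 1)
n=2: (13447,738)∘(13447,738) = (13447·13447+332·738·738, 13447·738+738·13447) = (361643617,19847772)
n=3: (361643617,19847772)∘(13447,738) = (13447·361643617+332·738·19847772, 13447·19847772+738·361643617) = (9726043422151,533785979430)
n=4: (9726043422151,533785979430)∘(13447,738) = (13447·9726043422151+332·738·533785979430, 13447·533785979430+738·9726043422151) = (261572211433685377,14355640110942648)

13447 738
361643617 19847772
9726043422151 533785979430
261572211433685377 14355640110942648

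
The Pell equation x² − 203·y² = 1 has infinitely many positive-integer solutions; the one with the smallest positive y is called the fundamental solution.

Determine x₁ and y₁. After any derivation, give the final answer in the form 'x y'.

57 4

d=203: √d = [14; 4,28] (ℓ=2, even), read p_1/q_1
i=0: a=14 ⇒ p=14, q=1
i=1: a=4 ⇒ p=57, q=4
fundamental: x₁=57, y₁=4  (since 3249 − 203·16 = 1)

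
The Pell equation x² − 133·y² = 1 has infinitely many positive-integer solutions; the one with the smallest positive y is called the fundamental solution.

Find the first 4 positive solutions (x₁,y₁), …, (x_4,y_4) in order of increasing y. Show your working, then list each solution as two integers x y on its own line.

2588599 224460
13401689565601 1162073863080
69383200415647777399 6016286479789825380
359210566425477440164982401 31147506330593762303822160

[11; 1,1,7,5,1,…,1,1,22] for √133; ℓ=16 ⇒ convergent index 15
a_0=11:  p_0=11·1+0=11,  q_0=11·0+1=1
a_1=1:  p_1=1·11+1=12,  q_1=1·1+0=1
a_2=1:  p_2=1·12+11=23,  q_2=1·1+1=2
a_3=7:  p_3=7·23+12=173,  q_3=7·2+1=15
a_4=5:  p_4=5·173+23=888,  q_4=5·15+2=77
a_5=1:  p_5=1·888+173=1061,  q_5=1·77+15=92
…
a_8=2:  p_8=2·3010+1949=7969,  q_8=2·261+169=691
a_9=1:  p_9=1·7969+3010=10979,  q_9=1·691+261=952
…
a_11=1:  p_11=1·18948+10979=29927,  q_11=1·1643+952=2595
a_12=5:  p_12=5·29927+18948=168583,  q_12=5·2595+1643=14618
a_13=7:  p_13=7·168583+29927=1210008,  q_13=7·14618+2595=104921
a_14=1:  p_14=1·1210008+168583=1378591,  q_14=1·104921+14618=119539
a_15=1:  p_15=1·1378591+1210008=2588599,  q_15=1·119539+104921=224460
→ (2588599, 224460).  Check: 2588599²=6700844782801, 133·224460²=6700844782800, difference 1.
k=2:  x_2 = 2588599·2588599+133·224460·224460 = 13401689565601,  y_2 = 2588599·224460+224460·2588599 = 1162073863080
k=3:  x_3 = 2588599·13401689565601+133·224460·1162073863080 = 69383200415647777399,  y_3 = 2588599·1162073863080+224460·13401689565601 = 6016286479789825380
k=4:  x_4 = 2588599·69383200415647777399+133·224460·6016286479789825380 = 359210566425477440164982401,  y_4 = 2588599·6016286479789825380+224460·69383200415647777399 = 31147506330593762303822160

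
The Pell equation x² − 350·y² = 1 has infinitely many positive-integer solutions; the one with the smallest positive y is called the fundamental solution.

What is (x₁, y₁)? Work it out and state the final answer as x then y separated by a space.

449 24

[18; 1,2,2,2,1,36] for √350; ℓ=6 ⇒ convergent index 5
a_0=18:  p_0=18·1+0=18,  q_0=18·0+1=1
a_1=1:  p_1=1·18+1=19,  q_1=1·1+0=1
a_2=2:  p_2=2·19+18=56,  q_2=2·1+1=3
a_3=2:  p_3=2·56+19=131,  q_3=2·3+1=7
a_4=2:  p_4=2·131+56=318,  q_4=2·7+3=17
a_5=1:  p_5=1·318+131=449,  q_5=1·17+7=24
(x₁, y₁) = (449, 24);  449² − 350·24² = 1 ✓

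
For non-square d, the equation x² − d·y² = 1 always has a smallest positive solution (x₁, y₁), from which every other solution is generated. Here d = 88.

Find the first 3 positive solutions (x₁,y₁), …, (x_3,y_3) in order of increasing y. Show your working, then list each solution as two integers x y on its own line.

197 21
77617 8274
30580901 3259935

[9; 2,1,1,1,2,18] for √88; ℓ=6 ⇒ convergent index 5
i=0: a=9 ⇒ p=9, q=1
i=1: a=2 ⇒ p=19, q=2
i=2: a=1 ⇒ p=28, q=3
…
i=4: a=1 ⇒ p=75, q=8
i=5: a=2 ⇒ p=197, q=21
fundamental: x₁=197, y₁=21  (since 38809 − 88·441 = 1)
n=2: (197,21)∘(197,21) = (197·197+88·21·21, 197·21+21·197) = (77617,8274)
n=3: (77617,8274)∘(197,21) = (197·77617+88·21·8274, 197·8274+21·77617) = (30580901,3259935)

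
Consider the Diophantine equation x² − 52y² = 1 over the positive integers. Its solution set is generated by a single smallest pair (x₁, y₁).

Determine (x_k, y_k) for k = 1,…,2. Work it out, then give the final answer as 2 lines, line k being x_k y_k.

649 90
842401 116820

d=52: √d = [7; 4,1,2,1,4,14] (ℓ=6, even), read p_5/q_5
a_0=7:  p_0=7·1+0=7,  q_0=7·0+1=1
…
a_2=1:  p_2=1·29+7=36,  q_2=1·4+1=5
a_3=2:  p_3=2·36+29=101,  q_3=2·5+4=14
a_4=1:  p_4=1·101+36=137,  q_4=1·14+5=19
a_5=4:  p_5=4·137+101=649,  q_5=4·19+14=90
(x₁, y₁) = (649, 90);  649² − 52·90² = 1 ✓
n=2: (649,90)∘(649,90) = (649·649+52·90·90, 649·90+90·649) = (842401,116820)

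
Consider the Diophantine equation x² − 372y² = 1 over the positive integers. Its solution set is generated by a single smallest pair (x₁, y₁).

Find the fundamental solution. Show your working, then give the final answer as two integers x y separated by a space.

d=372: √d = [19; 3,2,12,2,3,38] (ℓ=6, even), read p_5/q_5
k=0  a_k=19  p_k/q_k = 19/1
…
k=2  a_k=2  p_k/q_k = 135/7
…
k=4  a_k=2  p_k/q_k = 3491/181
k=5  a_k=3  p_k/q_k = 12151/630
(x₁, y₁) = (12151, 630);  12151² − 372·630² = 1 ✓

12151 630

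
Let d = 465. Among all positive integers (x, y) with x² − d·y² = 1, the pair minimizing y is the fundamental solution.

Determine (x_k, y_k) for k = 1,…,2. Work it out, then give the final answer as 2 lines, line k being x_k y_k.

15871 736
503777281 23362112

[21; 1,1,3,2,2,2,3,1,1,42] for √465; ℓ=10 ⇒ convergent index 9
i=0: a=21 ⇒ p=21, q=1
…
i=2: a=1 ⇒ p=43, q=2
i=3: a=3 ⇒ p=151, q=7
…
i=7: a=3 ⇒ p=6922, q=321
i=8: a=1 ⇒ p=8949, q=415
i=9: a=1 ⇒ p=15871, q=736
(x₁, y₁) = (15871, 736);  15871² − 465·736² = 1 ✓
(15871+736√465)^2 = 503777281 + 23362112√465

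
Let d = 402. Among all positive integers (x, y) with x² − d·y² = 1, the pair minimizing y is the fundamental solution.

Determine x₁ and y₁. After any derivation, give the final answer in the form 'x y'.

401 20

√402 → a₀=20, period (20,40); ℓ=2 even so k=1
i=0: a=20 ⇒ p=20, q=1
i=1: a=20 ⇒ p=401, q=20
→ (401, 20).  Check: 401²=160801, 402·20²=160800, difference 1.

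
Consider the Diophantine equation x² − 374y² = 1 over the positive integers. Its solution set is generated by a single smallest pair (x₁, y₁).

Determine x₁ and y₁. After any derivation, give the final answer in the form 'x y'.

3365 174

√374 → a₀=19, period (2,1,18,1,2,38); ℓ=6 even so k=5
k=0  a_k=19  p_k/q_k = 19/1
k=1  a_k=2  p_k/q_k = 39/2
…
k=4  a_k=1  p_k/q_k = 1141/59
k=5  a_k=2  p_k/q_k = 3365/174
→ (3365, 174).  Check: 3365²=11323225, 374·174²=11323224, difference 1.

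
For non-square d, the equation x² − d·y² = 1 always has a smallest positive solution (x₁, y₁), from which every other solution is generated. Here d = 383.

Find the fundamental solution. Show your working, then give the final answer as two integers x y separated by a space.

18768 959

[19; 1,1,3,19,3,1,1,38] for √383; ℓ=8 ⇒ convergent index 7
step 0: (19, 1)  from 19·(1,0) + (0,1)
…
step 3: (137, 7)  from 3·(39,2) + (20,1)
step 4: (2642, 135)  from 19·(137,7) + (39,2)
…
step 6: (10705, 547)  from 1·(8063,412) + (2642,135)
step 7: (18768, 959)  from 1·(10705,547) + (8063,412)
fundamental: x₁=18768, y₁=959  (since 352237824 − 383·919681 = 1)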